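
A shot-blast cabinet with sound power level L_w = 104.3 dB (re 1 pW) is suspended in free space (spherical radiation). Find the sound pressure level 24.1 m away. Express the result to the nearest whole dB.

66 dB

L_p = L_w − 10·log₁₀(4π·r²) with r = 24.1 m.
4π·r² = 7299 m², 10·log₁₀ of that is 38.632 dB.
L_p = 104.3 − 38.632 = 65.67 dB.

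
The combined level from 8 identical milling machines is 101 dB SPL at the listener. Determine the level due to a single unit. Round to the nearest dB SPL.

Dividing the total intensity by 8 lowers the level by 10·log₁₀ 8 = 9.031 dB: L₁ = 101 − 9.031.

92 dB SPL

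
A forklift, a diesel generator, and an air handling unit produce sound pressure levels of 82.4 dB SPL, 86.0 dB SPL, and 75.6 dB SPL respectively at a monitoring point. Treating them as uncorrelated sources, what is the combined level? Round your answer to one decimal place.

For uncorrelated sources the intensities add, so convert each level to linear form, sum, and take 10·log₁₀ of the total.
Σ 10^(L/10) = 10^(82.4/10) + 10^(86.0/10) + 10^(75.6/10) = 6.082e+08.
L_total = 10·log₁₀(6.082e+08) = 87.84 dB SPL.

87.8 dB SPL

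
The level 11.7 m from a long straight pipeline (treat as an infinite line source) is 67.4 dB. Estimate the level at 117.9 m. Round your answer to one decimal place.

57.4 dB

For a line source, L₂ = L₁ − 10·log₁₀(r₂/r₁).
L₂ = 67.4 − 10·log₁₀(117.9/11.7) = 67.4 − 10.033 = 57.37 dB.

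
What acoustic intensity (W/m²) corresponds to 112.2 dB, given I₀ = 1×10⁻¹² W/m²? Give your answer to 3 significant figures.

0.166 W/m²

L = 10·log₁₀(I/I₀) ⇒ I = I₀·10^(L/10) = 10⁻¹² × 10^11.22.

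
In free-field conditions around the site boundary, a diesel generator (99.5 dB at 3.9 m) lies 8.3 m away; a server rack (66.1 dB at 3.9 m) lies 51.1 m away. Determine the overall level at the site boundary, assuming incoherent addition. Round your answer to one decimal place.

First find each source's level at the receiver (point-source: −20·log₁₀(r/r_ref)), then combine on an intensity basis.
diesel generator: 99.5 − 20·log₁₀(8.3/3.9) = 99.5 − 6.56 = 92.94 dB.
server rack: 66.1 − 20·log₁₀(51.1/3.9) = 66.1 − 22.35 = 43.75 dB.
Σ 10^(L/10) = 1.968e+09 → L_total = 10·log₁₀(1.968e+09) = 92.94 dB.

92.9 dB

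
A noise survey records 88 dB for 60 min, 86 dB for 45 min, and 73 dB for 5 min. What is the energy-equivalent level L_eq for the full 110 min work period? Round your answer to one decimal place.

The energy average is taken in the linear domain: L_eq = 10·log₁₀[(Σ tᵢ·10^(Lᵢ/10))/T], T = 110 min.
Σ tᵢ·10^(Lᵢ/10) = 60·10^(88/10) + 45·10^(86/10) + 5·10^(73/10) = 5.587e+10.
L_eq = 10·log₁₀(5.587e+10/110) = 87.06 dB.

87.1 dB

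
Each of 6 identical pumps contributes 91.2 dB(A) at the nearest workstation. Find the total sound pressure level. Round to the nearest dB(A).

L_total = L₁ + 10·log₁₀ N for N identical incoherent sources.
L_total = 91.2 + 10·log₁₀(6) = 91.2 + 7.782 = 98.98 dB(A).

99 dB(A)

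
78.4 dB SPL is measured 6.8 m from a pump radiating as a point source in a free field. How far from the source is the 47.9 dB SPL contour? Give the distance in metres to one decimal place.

Point-source spreading drops the level by 20·log₁₀(r₂/r₁); inverting, r₂/r₁ = 10^(ΔL/20).
r₂ = 6.8·10^((78.4−47.9)/20) = 6.8·10^(30.5/20) = 227.78 m.

227.8 m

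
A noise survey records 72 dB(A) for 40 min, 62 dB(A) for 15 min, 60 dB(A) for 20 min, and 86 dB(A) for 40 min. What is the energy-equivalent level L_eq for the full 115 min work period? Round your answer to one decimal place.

81.6 dB(A)

The energy average is taken in the linear domain: L_eq = 10·log₁₀[(Σ tᵢ·10^(Lᵢ/10))/T], T = 115 min.
Σ tᵢ·10^(Lᵢ/10) = 40·10^(72/10) + 15·10^(62/10) + 20·10^(60/10) + 40·10^(86/10) = 1.660e+10.
L_eq = 10·log₁₀(1.660e+10/115) = 81.59 dB(A).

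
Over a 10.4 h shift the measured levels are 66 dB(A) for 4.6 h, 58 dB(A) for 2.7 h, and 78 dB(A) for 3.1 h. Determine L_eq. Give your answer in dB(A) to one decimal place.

73.2 dB(A)

Weight each interval's intensity by its duration and average over T = 10.4 h:
Σ tᵢ·10^(Lᵢ/10) = 4.6·10^(66/10) + 2.7·10^(58/10) + 3.1·10^(78/10) = 2.156e+08.
L_eq = 10·log₁₀(2.156e+08/10.4) = 73.17 dB(A).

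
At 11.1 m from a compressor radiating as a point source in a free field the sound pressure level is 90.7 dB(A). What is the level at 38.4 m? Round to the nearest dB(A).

Spherical spreading from a point source gives a 20·log₁₀(r₂/r₁) drop.
L₂ = 90.7 − 20·log₁₀(38.4/11.1) = 90.7 − 10.780 = 79.92 dB(A).

80 dB(A)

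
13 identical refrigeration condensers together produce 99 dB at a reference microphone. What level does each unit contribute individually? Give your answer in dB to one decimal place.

13 equal contributions raise the level by 10·log₁₀ 13 = 11.139 dB, so each unit alone gives 99 − 11.139.

87.9 dB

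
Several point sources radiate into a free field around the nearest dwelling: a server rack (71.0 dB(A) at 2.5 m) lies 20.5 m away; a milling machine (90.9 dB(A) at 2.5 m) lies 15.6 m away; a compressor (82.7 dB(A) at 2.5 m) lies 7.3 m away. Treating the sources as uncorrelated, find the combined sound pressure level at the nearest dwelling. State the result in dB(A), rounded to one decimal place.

Apply inverse-square spreading to bring every level to the receiver, then sum 10^(L/10).
server rack: 71.0 − 20·log₁₀(20.5/2.5) = 71.0 − 18.28 = 52.72 dB(A).
milling machine: 90.9 − 20·log₁₀(15.6/2.5) = 90.9 − 15.90 = 75.00 dB(A).
compressor: 82.7 − 20·log₁₀(7.3/2.5) = 82.7 − 9.31 = 73.39 dB(A).
Σ 10^(L/10) = 5.362e+07 → L_total = 10·log₁₀(5.362e+07) = 77.29 dB(A).

77.3 dB(A)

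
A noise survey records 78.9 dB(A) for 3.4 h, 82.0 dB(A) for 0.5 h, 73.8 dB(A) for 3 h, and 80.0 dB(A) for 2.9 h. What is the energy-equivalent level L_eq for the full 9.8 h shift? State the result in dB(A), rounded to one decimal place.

Weight each interval's intensity by its duration and average over T = 9.8 h:
Σ tᵢ·10^(Lᵢ/10) = 3.4·10^(78.9/10) + 0.5·10^(82.0/10) + 3·10^(73.8/10) + 2.9·10^(80.0/10) = 7.051e+08.
L_eq = 10·log₁₀(7.051e+08/9.8) = 78.57 dB(A).

78.6 dB(A)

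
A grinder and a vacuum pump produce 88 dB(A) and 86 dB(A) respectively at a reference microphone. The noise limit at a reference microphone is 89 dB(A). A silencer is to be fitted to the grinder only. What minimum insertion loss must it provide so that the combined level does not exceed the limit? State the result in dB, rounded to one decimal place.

2.0 dB

Fixed contribution from the other source: Σ 10^(L/10) = 10^(86/10) = 3.981e+08 (86.00 dB(A)).
To meet 89 dB(A) overall, the treated grinder may contribute at most 10^(89/10) − 3.981e+08 = 3.962e+08, i.e. 85.98 dB(A).
Required insertion loss = 88 − 85.98 = 2.02 dB.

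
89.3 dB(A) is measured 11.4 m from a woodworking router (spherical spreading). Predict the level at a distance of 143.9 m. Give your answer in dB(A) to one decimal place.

Point-source attenuation: ΔL = 20·log₁₀(r₂/r₁) = 20·log₁₀(143.9/11.4) = 22.023 dB.
L₂ = 89.3 − 20·log₁₀(143.9/11.4) = 89.3 − 22.023 = 67.28 dB(A).

67.3 dB(A)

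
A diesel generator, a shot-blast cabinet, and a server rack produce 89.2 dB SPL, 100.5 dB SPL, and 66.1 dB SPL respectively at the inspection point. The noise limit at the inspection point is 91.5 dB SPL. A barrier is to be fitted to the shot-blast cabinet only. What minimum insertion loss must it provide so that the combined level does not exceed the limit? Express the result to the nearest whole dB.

Everything except the shot-blast cabinet sums to 10^(89.2/10) + 10^(66.1/10) = 8.358e+08 in linear terms, 89.22 dB SPL.
To meet 91.5 dB SPL overall, the treated shot-blast cabinet may contribute at most 10^(91.5/10) − 8.358e+08 = 5.767e+08, i.e. 87.61 dB SPL.
Required insertion loss = 100.5 − 87.61 = 12.89 dB.

13 dB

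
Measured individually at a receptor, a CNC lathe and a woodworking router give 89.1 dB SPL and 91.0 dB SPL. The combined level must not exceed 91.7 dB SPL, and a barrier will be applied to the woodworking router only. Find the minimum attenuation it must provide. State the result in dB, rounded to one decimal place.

The untreated sources together contribute 10^(89.1/10) = 8.128e+08, i.e. 89.10 dB SPL.
The limit corresponds to 10^(91.7/10) = 1.479e+09; subtracting the fixed part leaves 6.663e+08 for the woodworking router, i.e. 88.24 dB SPL.
Required insertion loss = 91.0 − 88.24 = 2.76 dB.

2.8 dB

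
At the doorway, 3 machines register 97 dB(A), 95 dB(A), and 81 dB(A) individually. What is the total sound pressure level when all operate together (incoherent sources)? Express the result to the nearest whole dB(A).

Incoherent sources combine by intensity addition: L_total = 10·log₁₀(Σ 10^(L_i/10)).
Σ 10^(L/10) = 10^(97/10) + 10^(95/10) + 10^(81/10) = 8.300e+09.
L_total = 10·log₁₀(8.300e+09) = 99.19 dB(A).

99 dB(A)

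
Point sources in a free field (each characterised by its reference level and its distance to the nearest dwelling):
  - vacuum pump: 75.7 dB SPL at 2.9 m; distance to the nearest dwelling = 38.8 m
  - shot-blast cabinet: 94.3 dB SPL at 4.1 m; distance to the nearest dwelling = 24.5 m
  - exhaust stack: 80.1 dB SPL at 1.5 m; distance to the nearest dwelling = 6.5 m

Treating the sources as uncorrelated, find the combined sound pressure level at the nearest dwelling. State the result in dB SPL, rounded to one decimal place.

79.1 dB SPL

First find each source's level at the receiver (point-source: −20·log₁₀(r/r_ref)), then combine on an intensity basis.
vacuum pump: 75.7 − 20·log₁₀(38.8/2.9) = 75.7 − 22.53 = 53.17 dB SPL.
shot-blast cabinet: 94.3 − 20·log₁₀(24.5/4.1) = 94.3 − 15.53 = 78.77 dB SPL.
exhaust stack: 80.1 − 20·log₁₀(6.5/1.5) = 80.1 − 12.74 = 67.36 dB SPL.
Σ 10^(L/10) = 8.103e+07 → L_total = 10·log₁₀(8.103e+07) = 79.09 dB SPL.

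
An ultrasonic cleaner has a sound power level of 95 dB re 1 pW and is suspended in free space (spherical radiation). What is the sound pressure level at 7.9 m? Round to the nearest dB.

The power spreads over a sphere of area 4π·r², so L_p = L_w − 10·log₁₀(4π·r²).
4π·r² = 784.3 m², 10·log₁₀ of that is 28.945 dB.
L_p = 95 − 28.945 = 66.06 dB.

66 dB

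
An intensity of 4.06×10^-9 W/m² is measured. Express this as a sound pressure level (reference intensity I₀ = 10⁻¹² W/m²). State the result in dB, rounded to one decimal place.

36.1 dB

I/I₀ = 4.06×10^-9/10⁻¹² = 4.06×10^3, and L = 10·log₁₀(I/I₀).
L = 10·(0.6085 + 3) = 36.09 dB.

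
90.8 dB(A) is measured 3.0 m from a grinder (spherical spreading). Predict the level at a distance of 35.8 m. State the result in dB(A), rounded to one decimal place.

Point-source attenuation: ΔL = 20·log₁₀(r₂/r₁) = 20·log₁₀(35.8/3.0) = 21.535 dB.
L₂ = 90.8 − 20·log₁₀(35.8/3.0) = 90.8 − 21.535 = 69.26 dB(A).

69.3 dB(A)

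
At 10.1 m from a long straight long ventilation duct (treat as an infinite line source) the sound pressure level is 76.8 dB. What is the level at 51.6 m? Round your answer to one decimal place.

69.7 dB

Line-source attenuation: ΔL = 10·log₁₀(r₂/r₁) = 10·log₁₀(51.6/10.1) = 7.083 dB.
L₂ = 76.8 − 10·log₁₀(51.6/10.1) = 76.8 − 7.083 = 69.72 dB.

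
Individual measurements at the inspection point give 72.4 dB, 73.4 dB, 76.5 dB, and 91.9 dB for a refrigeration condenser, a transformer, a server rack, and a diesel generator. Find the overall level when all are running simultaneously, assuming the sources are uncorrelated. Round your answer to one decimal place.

For uncorrelated sources the intensities add, so convert each level to linear form, sum, and take 10·log₁₀ of the total.
Σ 10^(L/10) = 10^(72.4/10) + 10^(73.4/10) + 10^(76.5/10) + 10^(91.9/10) = 1.633e+09.
L_total = 10·log₁₀(1.633e+09) = 92.13 dB.

92.1 dB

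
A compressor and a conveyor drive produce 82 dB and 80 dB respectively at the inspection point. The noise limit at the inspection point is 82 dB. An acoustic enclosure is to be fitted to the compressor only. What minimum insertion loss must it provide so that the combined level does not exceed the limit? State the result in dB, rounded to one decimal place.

4.3 dB

The untreated sources together contribute 10^(80/10) = 1.000e+08, i.e. 80.00 dB.
The limit corresponds to 10^(82/10) = 1.585e+08; subtracting the fixed part leaves 5.849e+07 for the compressor, i.e. 77.67 dB.
Required insertion loss = 82 − 77.67 = 4.33 dB.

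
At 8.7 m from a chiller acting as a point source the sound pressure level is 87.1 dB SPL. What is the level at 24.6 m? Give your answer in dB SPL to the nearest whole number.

For a point source, L₂ = L₁ − 20·log₁₀(r₂/r₁).
L₂ = 87.1 − 20·log₁₀(24.6/8.7) = 87.1 − 9.028 = 78.07 dB SPL.

78 dB SPL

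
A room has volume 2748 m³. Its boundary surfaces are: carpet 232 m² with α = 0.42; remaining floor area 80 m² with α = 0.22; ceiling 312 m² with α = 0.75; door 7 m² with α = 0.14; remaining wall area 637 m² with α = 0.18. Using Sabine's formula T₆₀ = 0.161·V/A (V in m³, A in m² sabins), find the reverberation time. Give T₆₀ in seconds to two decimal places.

A = Σ Sᵢαᵢ = 232·0.42 + 80·0.22 + 312·0.75 + 7·0.14 + 637·0.18 = 464.68 m².
T₆₀ = 0.161·V/A = 0.161·2748/464.68 = 0.952 s.

0.95 s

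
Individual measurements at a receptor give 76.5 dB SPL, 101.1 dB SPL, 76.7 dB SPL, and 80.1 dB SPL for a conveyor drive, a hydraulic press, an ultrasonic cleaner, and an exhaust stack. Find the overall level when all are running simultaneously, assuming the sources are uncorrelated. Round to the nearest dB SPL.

101 dB SPL

For uncorrelated sources the intensities add, so convert each level to linear form, sum, and take 10·log₁₀ of the total.
Σ 10^(L/10) = 10^(76.5/10) + 10^(101.1/10) + 10^(76.7/10) + 10^(80.1/10) = 1.308e+10.
L_total = 10·log₁₀(1.308e+10) = 101.16 dB SPL.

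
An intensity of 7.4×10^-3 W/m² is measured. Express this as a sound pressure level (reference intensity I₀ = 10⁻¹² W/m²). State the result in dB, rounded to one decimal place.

Dividing by I₀ shifts the exponent by 12: I/I₀ = 7.4×10^9.
L = 10·(0.8692 + 9) = 98.69 dB.

98.7 dB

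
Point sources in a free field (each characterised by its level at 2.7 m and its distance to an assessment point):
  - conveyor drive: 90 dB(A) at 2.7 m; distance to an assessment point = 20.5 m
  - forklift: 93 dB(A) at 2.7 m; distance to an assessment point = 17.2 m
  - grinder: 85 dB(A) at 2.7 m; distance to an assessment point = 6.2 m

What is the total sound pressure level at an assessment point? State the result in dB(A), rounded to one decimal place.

81.0 dB(A)

Apply inverse-square spreading to bring every level to the receiver, then sum 10^(L/10).
conveyor drive: 90 − 20·log₁₀(20.5/2.7) = 90 − 17.61 = 72.39 dB(A).
forklift: 93 − 20·log₁₀(17.2/2.7) = 93 − 16.08 = 76.92 dB(A).
grinder: 85 − 20·log₁₀(6.2/2.7) = 85 − 7.22 = 77.78 dB(A).
Σ 10^(L/10) = 1.265e+08 → L_total = 10·log₁₀(1.265e+08) = 81.02 dB(A).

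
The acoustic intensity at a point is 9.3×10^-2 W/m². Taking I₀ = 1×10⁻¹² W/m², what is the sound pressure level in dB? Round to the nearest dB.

110 dB

Dividing by I₀ shifts the exponent by 12: I/I₀ = 9.3×10^10.
L = 10·(0.9685 + 10) = 109.68 dB.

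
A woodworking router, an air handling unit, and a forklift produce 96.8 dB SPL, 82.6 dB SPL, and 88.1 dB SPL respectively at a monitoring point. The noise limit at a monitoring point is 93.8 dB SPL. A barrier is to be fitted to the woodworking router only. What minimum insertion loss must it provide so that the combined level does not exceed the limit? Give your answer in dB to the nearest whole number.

5 dB

Everything except the woodworking router sums to 10^(82.6/10) + 10^(88.1/10) = 8.276e+08 in linear terms, 89.18 dB SPL.
To meet 93.8 dB SPL overall, the treated woodworking router may contribute at most 10^(93.8/10) − 8.276e+08 = 1.571e+09, i.e. 91.96 dB SPL.
So the woodworking router must be reduced from 96.8 to 91.96 dB SPL: IL = 4.84 dB.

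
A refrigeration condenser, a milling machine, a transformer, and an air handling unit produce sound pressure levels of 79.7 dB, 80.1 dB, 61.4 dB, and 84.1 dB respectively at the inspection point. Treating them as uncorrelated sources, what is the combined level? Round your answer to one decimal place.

86.6 dB

For uncorrelated sources the intensities add, so convert each level to linear form, sum, and take 10·log₁₀ of the total.
Σ 10^(L/10) = 10^(79.7/10) + 10^(80.1/10) + 10^(61.4/10) + 10^(84.1/10) = 4.541e+08.
L_total = 10·log₁₀(4.541e+08) = 86.57 dB.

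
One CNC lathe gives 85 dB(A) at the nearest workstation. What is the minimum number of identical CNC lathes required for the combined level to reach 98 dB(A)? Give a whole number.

20

N identical sources give L₁ + 10·log₁₀ N, so require 10·log₁₀ N ≥ 98 − 85 = 13.0 dB.
N ≥ 10^(13.0/10) = 19.953, so N = 20.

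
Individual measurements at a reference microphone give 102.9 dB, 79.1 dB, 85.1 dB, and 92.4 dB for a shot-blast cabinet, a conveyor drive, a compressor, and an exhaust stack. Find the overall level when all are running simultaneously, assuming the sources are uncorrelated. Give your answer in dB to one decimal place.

103.4 dB

For uncorrelated sources the intensities add, so convert each level to linear form, sum, and take 10·log₁₀ of the total.
Σ 10^(L/10) = 10^(102.9/10) + 10^(79.1/10) + 10^(85.1/10) + 10^(92.4/10) = 2.164e+10.
L_total = 10·log₁₀(2.164e+10) = 103.35 dB.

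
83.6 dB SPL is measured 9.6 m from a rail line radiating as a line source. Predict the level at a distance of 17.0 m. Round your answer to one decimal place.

81.1 dB SPL

Cylindrical spreading from a line source gives a 10·log₁₀(r₂/r₁) drop.
L₂ = 83.6 − 10·log₁₀(17.0/9.6) = 83.6 − 2.482 = 81.12 dB SPL.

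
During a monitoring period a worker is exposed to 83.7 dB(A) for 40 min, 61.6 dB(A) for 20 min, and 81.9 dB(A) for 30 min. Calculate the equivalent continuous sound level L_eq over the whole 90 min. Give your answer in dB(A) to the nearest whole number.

Weight each interval's intensity by its duration and average over T = 90 min:
Σ tᵢ·10^(Lᵢ/10) = 40·10^(83.7/10) + 20·10^(61.6/10) + 30·10^(81.9/10) = 1.405e+10.
L_eq = 10·log₁₀(1.405e+10/90) = 81.94 dB(A).

82 dB(A)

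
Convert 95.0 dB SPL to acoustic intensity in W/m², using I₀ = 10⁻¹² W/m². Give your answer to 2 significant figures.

0.0032 W/m²

L = 10·log₁₀(I/I₀) ⇒ I = I₀·10^(L/10) = 10⁻¹² × 10^9.50.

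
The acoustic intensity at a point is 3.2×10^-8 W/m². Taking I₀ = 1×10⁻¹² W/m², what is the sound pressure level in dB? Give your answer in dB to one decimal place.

45.1 dB

Dividing by I₀ shifts the exponent by 12: I/I₀ = 3.2×10^4.
L = 10·(0.5051 + 4) = 45.05 dB.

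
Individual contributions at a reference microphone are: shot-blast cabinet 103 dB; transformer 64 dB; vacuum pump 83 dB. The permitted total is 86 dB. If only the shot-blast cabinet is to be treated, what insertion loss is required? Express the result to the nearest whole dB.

20 dB

The untreated sources together contribute 10^(64/10) + 10^(83/10) = 2.020e+08, i.e. 83.05 dB.
To meet 86 dB overall, the treated shot-blast cabinet may contribute at most 10^(86/10) − 2.020e+08 = 1.961e+08, i.e. 82.92 dB.
So the shot-blast cabinet must be reduced from 103 to 82.92 dB: IL = 20.08 dB.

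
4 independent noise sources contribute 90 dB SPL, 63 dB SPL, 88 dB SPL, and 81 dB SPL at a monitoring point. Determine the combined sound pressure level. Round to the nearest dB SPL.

92 dB SPL

For uncorrelated sources the intensities add, so convert each level to linear form, sum, and take 10·log₁₀ of the total.
Σ 10^(L/10) = 10^(90/10) + 10^(63/10) + 10^(88/10) + 10^(81/10) = 1.759e+09.
L_total = 10·log₁₀(1.759e+09) = 92.45 dB SPL.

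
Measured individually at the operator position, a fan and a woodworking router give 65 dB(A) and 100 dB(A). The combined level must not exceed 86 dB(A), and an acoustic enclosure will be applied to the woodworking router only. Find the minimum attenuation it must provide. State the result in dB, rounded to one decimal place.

Fixed contribution from the other source: Σ 10^(L/10) = 10^(65/10) = 3.162e+06 (65.00 dB(A)).
The limit corresponds to 10^(86/10) = 3.981e+08; subtracting the fixed part leaves 3.949e+08 for the woodworking router, i.e. 85.97 dB(A).
So the woodworking router must be reduced from 100 to 85.97 dB(A): IL = 14.03 dB.

14.0 dB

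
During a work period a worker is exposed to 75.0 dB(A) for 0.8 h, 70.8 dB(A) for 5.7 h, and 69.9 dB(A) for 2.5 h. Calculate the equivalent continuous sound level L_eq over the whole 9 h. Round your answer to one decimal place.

71.2 dB(A)

The energy average is taken in the linear domain: L_eq = 10·log₁₀[(Σ tᵢ·10^(Lᵢ/10))/T], T = 9 h.
Σ tᵢ·10^(Lᵢ/10) = 0.8·10^(75.0/10) + 5.7·10^(70.8/10) + 2.5·10^(69.9/10) = 1.183e+08.
L_eq = 10·log₁₀(1.183e+08/9) = 71.19 dB(A).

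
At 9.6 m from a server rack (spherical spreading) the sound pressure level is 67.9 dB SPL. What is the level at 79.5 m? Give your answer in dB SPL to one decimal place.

49.5 dB SPL

Spherical spreading from a point source gives a 20·log₁₀(r₂/r₁) drop.
L₂ = 67.9 − 20·log₁₀(79.5/9.6) = 67.9 − 18.362 = 49.54 dB SPL.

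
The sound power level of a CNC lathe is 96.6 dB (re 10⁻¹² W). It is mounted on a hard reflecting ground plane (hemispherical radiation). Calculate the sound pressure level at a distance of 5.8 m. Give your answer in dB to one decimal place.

Free-field hemispherical radiation: L_p = L_w − 10·log₁₀(2π·r²), r = 5.8 m.
2π·r² = 211.4 m², 10·log₁₀ of that is 23.250 dB.
L_p = 96.6 − 23.250 = 73.35 dB.

73.3 dB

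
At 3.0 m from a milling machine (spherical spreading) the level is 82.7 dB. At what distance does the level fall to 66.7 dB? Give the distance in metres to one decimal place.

Point-source spreading drops the level by 20·log₁₀(r₂/r₁); inverting, r₂/r₁ = 10^(ΔL/20).
r₂ = 3.0·10^((82.7−66.7)/20) = 3.0·10^(16.0/20) = 18.93 m.

18.9 m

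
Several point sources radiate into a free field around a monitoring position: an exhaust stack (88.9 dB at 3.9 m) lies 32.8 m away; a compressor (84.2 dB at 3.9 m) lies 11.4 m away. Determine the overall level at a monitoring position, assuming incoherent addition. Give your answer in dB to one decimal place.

76.2 dB

First find each source's level at the receiver (point-source: −20·log₁₀(r/r_ref)), then combine on an intensity basis.
exhaust stack: 88.9 − 20·log₁₀(32.8/3.9) = 88.9 − 18.50 = 70.40 dB.
compressor: 84.2 − 20·log₁₀(11.4/3.9) = 84.2 − 9.32 = 74.88 dB.
Σ 10^(L/10) = 4.176e+07 → L_total = 10·log₁₀(4.176e+07) = 76.21 dB.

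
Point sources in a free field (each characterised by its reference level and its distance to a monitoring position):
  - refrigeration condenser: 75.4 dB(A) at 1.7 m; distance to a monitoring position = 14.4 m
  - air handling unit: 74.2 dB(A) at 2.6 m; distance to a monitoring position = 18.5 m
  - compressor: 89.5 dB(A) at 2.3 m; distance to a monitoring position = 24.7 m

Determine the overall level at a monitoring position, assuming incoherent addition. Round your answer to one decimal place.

Propagate each source to the receiver with L = L_ref − 20·log₁₀(r/r_ref), then add intensities.
refrigeration condenser: 75.4 − 20·log₁₀(14.4/1.7) = 75.4 − 18.56 = 56.84 dB(A).
air handling unit: 74.2 − 20·log₁₀(18.5/2.6) = 74.2 − 17.04 = 57.16 dB(A).
compressor: 89.5 − 20·log₁₀(24.7/2.3) = 89.5 − 20.62 = 68.88 dB(A).
Σ 10^(L/10) = 8.731e+06 → L_total = 10·log₁₀(8.731e+06) = 69.41 dB(A).

69.4 dB(A)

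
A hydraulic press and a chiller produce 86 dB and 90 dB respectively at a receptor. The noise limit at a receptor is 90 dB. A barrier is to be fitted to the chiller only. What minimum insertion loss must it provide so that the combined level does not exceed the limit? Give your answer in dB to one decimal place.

2.2 dB

Everything except the chiller sums to 10^(86/10) = 3.981e+08 in linear terms, 86.00 dB.
To meet 90 dB overall, the treated chiller may contribute at most 10^(90/10) − 3.981e+08 = 6.019e+08, i.e. 87.80 dB.
So the chiller must be reduced from 90 to 87.80 dB: IL = 2.20 dB.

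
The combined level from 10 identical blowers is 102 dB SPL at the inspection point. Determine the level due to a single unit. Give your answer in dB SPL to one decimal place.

10 equal contributions raise the level by 10·log₁₀ 10 = 10.000 dB, so each unit alone gives 102 − 10.000.

92.0 dB SPL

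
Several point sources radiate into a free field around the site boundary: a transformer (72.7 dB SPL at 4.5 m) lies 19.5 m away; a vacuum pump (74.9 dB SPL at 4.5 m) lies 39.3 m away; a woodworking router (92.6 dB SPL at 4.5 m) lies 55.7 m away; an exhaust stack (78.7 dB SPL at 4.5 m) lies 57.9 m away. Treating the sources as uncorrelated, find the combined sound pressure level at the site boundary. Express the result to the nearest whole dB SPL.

First find each source's level at the receiver (point-source: −20·log₁₀(r/r_ref)), then combine on an intensity basis.
transformer: 72.7 − 20·log₁₀(19.5/4.5) = 72.7 − 12.74 = 59.96 dB SPL.
vacuum pump: 74.9 − 20·log₁₀(39.3/4.5) = 74.9 − 18.82 = 56.08 dB SPL.
woodworking router: 92.6 − 20·log₁₀(55.7/4.5) = 92.6 − 21.85 = 70.75 dB SPL.
exhaust stack: 78.7 − 20·log₁₀(57.9/4.5) = 78.7 − 22.19 = 56.51 dB SPL.
Σ 10^(L/10) = 1.372e+07 → L_total = 10·log₁₀(1.372e+07) = 71.37 dB SPL.

71 dB SPL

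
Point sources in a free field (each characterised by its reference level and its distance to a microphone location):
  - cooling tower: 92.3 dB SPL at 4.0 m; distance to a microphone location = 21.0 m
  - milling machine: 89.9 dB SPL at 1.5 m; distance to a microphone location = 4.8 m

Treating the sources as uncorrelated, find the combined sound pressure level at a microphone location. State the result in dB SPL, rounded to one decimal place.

82.0 dB SPL

First find each source's level at the receiver (point-source: −20·log₁₀(r/r_ref)), then combine on an intensity basis.
cooling tower: 92.3 − 20·log₁₀(21.0/4.0) = 92.3 − 14.40 = 77.90 dB SPL.
milling machine: 89.9 − 20·log₁₀(4.8/1.5) = 89.9 − 10.10 = 79.80 dB SPL.
Σ 10^(L/10) = 1.570e+08 → L_total = 10·log₁₀(1.570e+08) = 81.96 dB SPL.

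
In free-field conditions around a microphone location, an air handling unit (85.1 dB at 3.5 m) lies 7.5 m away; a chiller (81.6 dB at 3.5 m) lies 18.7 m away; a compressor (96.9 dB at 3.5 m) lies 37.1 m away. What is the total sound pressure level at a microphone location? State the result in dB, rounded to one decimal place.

80.8 dB

Apply inverse-square spreading to bring every level to the receiver, then sum 10^(L/10).
air handling unit: 85.1 − 20·log₁₀(7.5/3.5) = 85.1 − 6.62 = 78.48 dB.
chiller: 81.6 − 20·log₁₀(18.7/3.5) = 81.6 − 14.56 = 67.04 dB.
compressor: 96.9 − 20·log₁₀(37.1/3.5) = 96.9 − 20.51 = 76.39 dB.
Σ 10^(L/10) = 1.191e+08 → L_total = 10·log₁₀(1.191e+08) = 80.76 dB.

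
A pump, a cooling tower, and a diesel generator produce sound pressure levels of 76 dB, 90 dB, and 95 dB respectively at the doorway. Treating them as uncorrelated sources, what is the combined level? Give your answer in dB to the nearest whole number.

96 dB

For uncorrelated sources the intensities add, so convert each level to linear form, sum, and take 10·log₁₀ of the total.
Σ 10^(L/10) = 10^(76/10) + 10^(90/10) + 10^(95/10) = 4.202e+09.
L_total = 10·log₁₀(4.202e+09) = 96.23 dB.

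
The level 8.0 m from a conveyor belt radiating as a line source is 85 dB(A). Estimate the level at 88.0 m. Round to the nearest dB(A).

75 dB(A)

Line-source attenuation: ΔL = 10·log₁₀(r₂/r₁) = 10·log₁₀(88.0/8.0) = 10.414 dB.
L₂ = 85 − 10·log₁₀(88.0/8.0) = 85 − 10.414 = 74.59 dB(A).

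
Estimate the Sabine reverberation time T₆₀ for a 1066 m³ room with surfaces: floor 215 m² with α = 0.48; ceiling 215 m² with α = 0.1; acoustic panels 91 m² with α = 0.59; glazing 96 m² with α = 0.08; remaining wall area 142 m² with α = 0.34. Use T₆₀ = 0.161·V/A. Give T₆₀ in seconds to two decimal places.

0.73 s

Total absorption A = 215·0.48 + 215·0.1 + 91·0.59 + 96·0.08 + 142·0.34 = 234.35 m² sabins.
T₆₀ = 0.161 × 1066 / 234.35 = 0.732 s.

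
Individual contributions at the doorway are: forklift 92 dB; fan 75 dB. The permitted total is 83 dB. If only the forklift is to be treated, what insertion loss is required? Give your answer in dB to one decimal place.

9.7 dB

Everything except the forklift sums to 10^(75/10) = 3.162e+07 in linear terms, 75.00 dB.
The limit corresponds to 10^(83/10) = 1.995e+08; subtracting the fixed part leaves 1.679e+08 for the forklift, i.e. 82.25 dB.
Required insertion loss = 92 − 82.25 = 9.75 dB.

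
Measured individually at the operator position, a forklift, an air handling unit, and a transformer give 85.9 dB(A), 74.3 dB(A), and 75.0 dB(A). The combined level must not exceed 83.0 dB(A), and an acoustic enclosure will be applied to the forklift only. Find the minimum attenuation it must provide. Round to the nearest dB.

4 dB

Fixed contribution from the other sources: Σ 10^(L/10) = 10^(74.3/10) + 10^(75.0/10) = 5.854e+07 (77.67 dB(A)).
To meet 83.0 dB(A) overall, the treated forklift may contribute at most 10^(83.0/10) − 5.854e+07 = 1.410e+08, i.e. 81.49 dB(A).
Required insertion loss = 85.9 − 81.49 = 4.41 dB.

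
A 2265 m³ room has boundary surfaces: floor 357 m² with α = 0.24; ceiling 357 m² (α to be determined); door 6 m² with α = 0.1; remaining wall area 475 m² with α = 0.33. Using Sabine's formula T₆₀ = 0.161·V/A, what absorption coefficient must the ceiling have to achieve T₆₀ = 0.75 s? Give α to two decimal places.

A = 0.161·V/T₆₀ = 0.161·2265/0.75 = 486.22 m² sabins.
Absorption from the other surfaces = 357·0.24 + 6·0.1 + 475·0.33 = 243.03 m², so the ceiling must supply 243.19 m² over 357 m².
α = 243.19/357 = 0.681.

0.68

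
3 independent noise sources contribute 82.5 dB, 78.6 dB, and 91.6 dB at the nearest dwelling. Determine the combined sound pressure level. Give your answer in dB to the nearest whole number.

For uncorrelated sources the intensities add, so convert each level to linear form, sum, and take 10·log₁₀ of the total.
Σ 10^(L/10) = 10^(82.5/10) + 10^(78.6/10) + 10^(91.6/10) = 1.696e+09.
L_total = 10·log₁₀(1.696e+09) = 92.29 dB.

92 dB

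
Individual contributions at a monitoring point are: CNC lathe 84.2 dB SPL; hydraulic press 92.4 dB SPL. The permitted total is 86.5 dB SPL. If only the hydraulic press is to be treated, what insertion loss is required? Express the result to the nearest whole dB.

10 dB

The untreated sources together contribute 10^(84.2/10) = 2.630e+08, i.e. 84.20 dB SPL.
To meet 86.5 dB SPL overall, the treated hydraulic press may contribute at most 10^(86.5/10) − 2.630e+08 = 1.837e+08, i.e. 82.64 dB SPL.
Required insertion loss = 92.4 − 82.64 = 9.76 dB.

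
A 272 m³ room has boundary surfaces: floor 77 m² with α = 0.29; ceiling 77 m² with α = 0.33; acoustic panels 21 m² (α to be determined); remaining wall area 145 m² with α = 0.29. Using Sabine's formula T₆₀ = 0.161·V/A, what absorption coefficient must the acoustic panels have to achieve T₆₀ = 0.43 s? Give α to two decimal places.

A = 0.161·V/T₆₀ = 0.161·272/0.43 = 101.84 m² sabins.
Absorption from the other surfaces = 77·0.29 + 77·0.33 + 145·0.29 = 89.79 m², so the acoustic panels must supply 12.05 m² over 21 m².
α = 12.05/21 = 0.574.

0.57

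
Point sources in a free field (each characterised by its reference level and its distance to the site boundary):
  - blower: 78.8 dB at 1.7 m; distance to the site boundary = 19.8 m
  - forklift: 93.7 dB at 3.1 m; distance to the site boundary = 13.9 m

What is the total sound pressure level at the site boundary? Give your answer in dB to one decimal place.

80.7 dB

Apply inverse-square spreading to bring every level to the receiver, then sum 10^(L/10).
blower: 78.8 − 20·log₁₀(19.8/1.7) = 78.8 − 21.32 = 57.48 dB.
forklift: 93.7 − 20·log₁₀(13.9/3.1) = 93.7 − 13.03 = 80.67 dB.
Σ 10^(L/10) = 1.172e+08 → L_total = 10·log₁₀(1.172e+08) = 80.69 dB.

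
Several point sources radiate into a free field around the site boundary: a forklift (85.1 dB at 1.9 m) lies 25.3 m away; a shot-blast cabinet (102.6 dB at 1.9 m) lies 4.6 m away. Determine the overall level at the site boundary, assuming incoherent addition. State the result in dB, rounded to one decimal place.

First find each source's level at the receiver (point-source: −20·log₁₀(r/r_ref)), then combine on an intensity basis.
forklift: 85.1 − 20·log₁₀(25.3/1.9) = 85.1 − 22.49 = 62.61 dB.
shot-blast cabinet: 102.6 − 20·log₁₀(4.6/1.9) = 102.6 − 7.68 = 94.92 dB.
Σ 10^(L/10) = 3.106e+09 → L_total = 10·log₁₀(3.106e+09) = 94.92 dB.

94.9 dB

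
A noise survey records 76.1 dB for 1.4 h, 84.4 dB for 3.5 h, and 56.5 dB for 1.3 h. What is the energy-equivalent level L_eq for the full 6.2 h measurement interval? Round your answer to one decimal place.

The energy average is taken in the linear domain: L_eq = 10·log₁₀[(Σ tᵢ·10^(Lᵢ/10))/T], T = 6.2 h.
Σ tᵢ·10^(Lᵢ/10) = 1.4·10^(76.1/10) + 3.5·10^(84.4/10) + 1.3·10^(56.5/10) = 1.022e+09.
L_eq = 10·log₁₀(1.022e+09/6.2) = 82.17 dB.

82.2 dB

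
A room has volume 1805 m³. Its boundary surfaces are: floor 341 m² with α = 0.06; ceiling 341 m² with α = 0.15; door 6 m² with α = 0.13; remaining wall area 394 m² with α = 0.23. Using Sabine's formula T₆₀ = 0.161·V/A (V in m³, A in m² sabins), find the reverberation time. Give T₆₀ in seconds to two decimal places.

Total absorption A = 341·0.06 + 341·0.15 + 6·0.13 + 394·0.23 = 163.01 m² sabins.
T₆₀ = 0.161·V/A = 0.161·1805/163.01 = 1.783 s.

1.78 s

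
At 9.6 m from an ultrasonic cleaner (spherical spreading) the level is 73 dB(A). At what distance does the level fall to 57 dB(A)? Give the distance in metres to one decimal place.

Point-source spreading drops the level by 20·log₁₀(r₂/r₁); inverting, r₂/r₁ = 10^(ΔL/20).
r₂ = 9.6·10^((73−57)/20) = 9.6·10^(16.0/20) = 60.57 m.

60.6 m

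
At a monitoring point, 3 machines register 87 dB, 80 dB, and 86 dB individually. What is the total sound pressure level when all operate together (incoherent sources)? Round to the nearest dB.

90 dB

For uncorrelated sources the intensities add, so convert each level to linear form, sum, and take 10·log₁₀ of the total.
Σ 10^(L/10) = 10^(87/10) + 10^(80/10) + 10^(86/10) = 9.993e+08.
L_total = 10·log₁₀(9.993e+08) = 90.00 dB.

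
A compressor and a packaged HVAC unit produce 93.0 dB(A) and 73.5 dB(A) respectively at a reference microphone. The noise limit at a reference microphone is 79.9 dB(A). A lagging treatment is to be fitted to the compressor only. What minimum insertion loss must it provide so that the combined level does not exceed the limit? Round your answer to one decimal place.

The untreated sources together contribute 10^(73.5/10) = 2.239e+07, i.e. 73.50 dB(A).
To meet 79.9 dB(A) overall, the treated compressor may contribute at most 10^(79.9/10) − 2.239e+07 = 7.534e+07, i.e. 78.77 dB(A).
So the compressor must be reduced from 93.0 to 78.77 dB(A): IL = 14.23 dB.

14.2 dB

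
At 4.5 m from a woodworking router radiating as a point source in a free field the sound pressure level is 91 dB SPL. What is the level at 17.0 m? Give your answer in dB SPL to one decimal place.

For a point source, L₂ = L₁ − 20·log₁₀(r₂/r₁).
L₂ = 91 − 20·log₁₀(17.0/4.5) = 91 − 11.545 = 79.46 dB SPL.

79.5 dB SPL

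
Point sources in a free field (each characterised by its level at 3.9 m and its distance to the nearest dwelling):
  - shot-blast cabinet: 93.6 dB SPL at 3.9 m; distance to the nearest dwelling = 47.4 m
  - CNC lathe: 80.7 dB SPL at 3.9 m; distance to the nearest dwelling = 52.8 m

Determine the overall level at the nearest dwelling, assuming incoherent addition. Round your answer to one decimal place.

72.1 dB SPL

Apply inverse-square spreading to bring every level to the receiver, then sum 10^(L/10).
shot-blast cabinet: 93.6 − 20·log₁₀(47.4/3.9) = 93.6 − 21.69 = 71.91 dB SPL.
CNC lathe: 80.7 − 20·log₁₀(52.8/3.9) = 80.7 − 22.63 = 58.07 dB SPL.
Σ 10^(L/10) = 1.615e+07 → L_total = 10·log₁₀(1.615e+07) = 72.08 dB SPL.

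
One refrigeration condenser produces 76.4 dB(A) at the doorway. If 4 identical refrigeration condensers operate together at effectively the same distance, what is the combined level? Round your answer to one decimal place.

82.4 dB(A)

N identical incoherent sources raise the level by 10·log₁₀ N.
L_total = 76.4 + 10·log₁₀(4) = 76.4 + 6.021 = 82.42 dB(A).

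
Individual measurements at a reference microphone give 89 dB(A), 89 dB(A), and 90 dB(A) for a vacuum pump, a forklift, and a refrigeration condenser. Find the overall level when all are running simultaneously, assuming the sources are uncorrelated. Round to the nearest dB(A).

94 dB(A)

For uncorrelated sources the intensities add, so convert each level to linear form, sum, and take 10·log₁₀ of the total.
Σ 10^(L/10) = 10^(89/10) + 10^(89/10) + 10^(90/10) = 2.589e+09.
L_total = 10·log₁₀(2.589e+09) = 94.13 dB(A).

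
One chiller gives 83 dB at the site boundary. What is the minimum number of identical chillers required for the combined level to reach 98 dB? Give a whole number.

N identical sources give L₁ + 10·log₁₀ N, so require 10·log₁₀ N ≥ 98 − 83 = 15.0 dB.
N ≥ 10^(15.0/10) = 31.623, so N = 32.

32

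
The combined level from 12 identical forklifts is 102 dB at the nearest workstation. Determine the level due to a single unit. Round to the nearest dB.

91 dB

12 equal contributions raise the level by 10·log₁₀ 12 = 10.792 dB, so each unit alone gives 102 − 10.792.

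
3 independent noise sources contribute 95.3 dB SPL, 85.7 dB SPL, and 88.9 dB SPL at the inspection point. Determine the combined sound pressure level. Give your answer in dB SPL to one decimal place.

96.6 dB SPL

For uncorrelated sources the intensities add, so convert each level to linear form, sum, and take 10·log₁₀ of the total.
Σ 10^(L/10) = 10^(95.3/10) + 10^(85.7/10) + 10^(88.9/10) = 4.536e+09.
L_total = 10·log₁₀(4.536e+09) = 96.57 dB SPL.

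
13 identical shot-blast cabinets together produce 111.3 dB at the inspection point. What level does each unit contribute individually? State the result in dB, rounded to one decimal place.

13 equal contributions raise the level by 10·log₁₀ 13 = 11.139 dB, so each unit alone gives 111.3 − 11.139.

100.2 dB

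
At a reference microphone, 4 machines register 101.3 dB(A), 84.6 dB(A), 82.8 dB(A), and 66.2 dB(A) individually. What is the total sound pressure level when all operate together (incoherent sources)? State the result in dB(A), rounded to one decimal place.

For uncorrelated sources the intensities add, so convert each level to linear form, sum, and take 10·log₁₀ of the total.
Σ 10^(L/10) = 10^(101.3/10) + 10^(84.6/10) + 10^(82.8/10) + 10^(66.2/10) = 1.397e+10.
L_total = 10·log₁₀(1.397e+10) = 101.45 dB(A).

101.5 dB(A)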